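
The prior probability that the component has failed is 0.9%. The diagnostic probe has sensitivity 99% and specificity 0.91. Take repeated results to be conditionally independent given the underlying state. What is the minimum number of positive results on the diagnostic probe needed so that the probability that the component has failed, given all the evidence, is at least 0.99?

Prior odds = 0.009/0.991 = 9/991.
False-positive rate = 1 − 0.91 = 0.09; likelihood ratio of a positive = 0.99/0.09 = 11.
Target odds: 0.99 ÷ 0.01 = 99.
Need (9/991) × 11ⁿ ≥ 99, i.e. 11ⁿ ≥ 10901.
11³ = 1331 falls short of 10901 but 11⁴ = 14641 reaches it, so n = 4.

4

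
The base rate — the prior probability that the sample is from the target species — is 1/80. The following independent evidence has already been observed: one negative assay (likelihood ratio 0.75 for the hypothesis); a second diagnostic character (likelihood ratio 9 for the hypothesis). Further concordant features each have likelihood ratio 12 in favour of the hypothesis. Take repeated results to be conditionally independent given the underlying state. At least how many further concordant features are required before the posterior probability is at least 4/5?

Prior odds = 0.0125/0.9875 = 1/79.
Combined Bayes factor of the evidence already in hand = 0.75 × 9 = 6.75.
Odds after that evidence = (1/79) × 6.75 = 27/316.
Target odds = 0.8/0.2 = 4.
Need 12ⁿ ≥ 4 ÷ (27/316) = 1264/27.
12¹ = 12 falls short of 1264/27 but 12² = 144 reaches it, so n = 2.

2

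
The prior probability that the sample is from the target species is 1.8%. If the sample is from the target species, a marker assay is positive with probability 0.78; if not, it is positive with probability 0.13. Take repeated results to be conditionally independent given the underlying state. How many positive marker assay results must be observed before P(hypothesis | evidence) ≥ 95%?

Prior odds = 0.018/0.982 = 9/491.
Likelihood ratio of a positive = 0.78/0.13 = 6.
Target posterior odds = 0.95/0.05 = 19.
Require 6ⁿ ≥ 19 ÷ (9/491) = 9329/9.
6³ = 216 falls short of 9329/9 but 6⁴ = 1296 reaches it, so n = 4.

4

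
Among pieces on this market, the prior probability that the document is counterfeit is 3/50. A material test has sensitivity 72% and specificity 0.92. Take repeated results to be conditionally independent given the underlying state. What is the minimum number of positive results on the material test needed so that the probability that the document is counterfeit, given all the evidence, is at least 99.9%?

5

Prior odds: 0.06 ÷ 0.94 = 3/47.
False-positive rate = 1 − 0.92 = 0.08; likelihood ratio of a positive = 0.72/0.08 = 9.
Target odds: 0.999 ÷ 0.001 = 999.
Need (3/47) × 9ⁿ ≥ 999, i.e. 9ⁿ ≥ 15651.
9⁴ = 6561 falls short of 15651 but 9⁵ = 59049 reaches it, so n = 5.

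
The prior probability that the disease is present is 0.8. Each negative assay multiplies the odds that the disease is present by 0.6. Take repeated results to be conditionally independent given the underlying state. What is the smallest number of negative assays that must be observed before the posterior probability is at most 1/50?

11

Prior odds: 0.8 ÷ 0.2 = 4.
Likelihood ratio per negative assay = 0.6.
Target posterior odds = 0.02/0.98 = 1/49.
Need 4 × 0.6ⁿ ≤ 1/49, i.e. 0.6ⁿ ≤ 1/196.
0.6¹⁰ = 59049/9765625 is still above 1/196 but 0.6¹¹ = 177147/48828125 is at or below it, so n = 11.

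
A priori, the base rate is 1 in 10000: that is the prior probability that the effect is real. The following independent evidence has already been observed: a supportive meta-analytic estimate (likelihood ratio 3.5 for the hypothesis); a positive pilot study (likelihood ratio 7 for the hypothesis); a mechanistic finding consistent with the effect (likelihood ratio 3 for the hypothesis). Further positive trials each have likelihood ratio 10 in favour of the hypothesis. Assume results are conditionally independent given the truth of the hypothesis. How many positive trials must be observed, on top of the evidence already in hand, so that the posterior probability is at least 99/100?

5

Prior odds = 0.0001/0.9999 = 1/9999.
Combined Bayes factor of the evidence already in hand = 3.5 × 7 × 3 = 73.5.
Odds after that evidence = (1/9999) × 73.5 = 49/6666.
Target odds = 0.99/0.01 = 99.
Need 10ⁿ ≥ 99 ÷ (49/6666) = 659934/49.
10⁴ = 10000 falls short of 659934/49 but 10⁵ = 100000 reaches it, so n = 5.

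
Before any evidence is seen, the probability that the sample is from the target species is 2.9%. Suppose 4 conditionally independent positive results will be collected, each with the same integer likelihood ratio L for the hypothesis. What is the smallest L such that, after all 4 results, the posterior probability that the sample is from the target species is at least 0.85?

4

Prior odds = 0.029/0.971 = 29/971.
Target odds = 0.85/0.15 = 17/3.
Need L⁴ ≥ 17/3 ÷ (29/971) = 16507/87.
3⁴ = 81 < 16507/87 ≤ 256 = 4⁴, so L = 4.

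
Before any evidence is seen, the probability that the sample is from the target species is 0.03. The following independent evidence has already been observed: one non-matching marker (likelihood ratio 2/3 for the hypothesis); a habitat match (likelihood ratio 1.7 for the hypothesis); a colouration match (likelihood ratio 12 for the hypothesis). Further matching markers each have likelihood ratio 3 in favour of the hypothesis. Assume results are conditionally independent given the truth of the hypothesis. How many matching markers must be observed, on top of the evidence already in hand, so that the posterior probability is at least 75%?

Prior odds = 0.03/0.97 = 3/97.
Combined Bayes factor of the evidence already in hand = (2/3) × 1.7 × 12 = 13.6.
Odds after that evidence = (3/97) × 13.6 = 204/485.
Target odds = 0.75/0.25 = 3.
Need 3ⁿ ≥ 3 ÷ (204/485) = 485/68.
3¹ = 3 falls short of 485/68 but 3² = 9 reaches it, so n = 2.

2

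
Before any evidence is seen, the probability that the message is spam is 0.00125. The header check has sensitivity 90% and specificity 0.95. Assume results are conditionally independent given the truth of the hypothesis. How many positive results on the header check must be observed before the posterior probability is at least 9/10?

4

Prior odds = 0.00125/0.99875 = 1/799.
False-positive rate = 1 − 0.95 = 0.05; likelihood ratio of a positive = 0.9/0.05 = 18.
Target posterior odds = 0.9/0.1 = 9.
Need (1/799) × 18ⁿ ≥ 9, i.e. 18ⁿ ≥ 7191.
18³ = 5832 falls short of 7191 but 18⁴ = 104976 reaches it, so n = 4.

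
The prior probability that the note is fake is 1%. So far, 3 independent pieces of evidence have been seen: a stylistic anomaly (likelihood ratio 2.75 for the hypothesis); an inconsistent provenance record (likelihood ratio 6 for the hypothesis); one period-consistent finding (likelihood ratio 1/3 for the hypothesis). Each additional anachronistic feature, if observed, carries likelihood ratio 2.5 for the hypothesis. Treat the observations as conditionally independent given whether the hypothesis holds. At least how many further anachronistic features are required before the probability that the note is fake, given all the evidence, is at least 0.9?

6

Prior odds = 0.01/0.99 = 1/99.
Combined Bayes factor of the evidence already in hand = 2.75 × 6 × (1/3) = 5.5.
Odds after that evidence = (1/99) × 5.5 = 1/18.
Target odds = 0.9/0.1 = 9.
Need 2.5ⁿ ≥ 9 ÷ (1/18) = 162.
2.5⁵ = 97.65625 falls short of 162 but 2.5⁶ = 244.140625 reaches it, so n = 6.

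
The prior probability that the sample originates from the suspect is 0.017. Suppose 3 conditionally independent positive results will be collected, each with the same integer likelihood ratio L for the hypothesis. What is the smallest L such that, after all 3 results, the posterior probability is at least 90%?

9

Prior odds = 0.017/0.983 = 17/983.
Target odds = 0.9/0.1 = 9.
Need L³ ≥ 9 ÷ (17/983) = 8847/17.
8³ = 512 < 8847/17 ≤ 729 = 9³, so L = 9.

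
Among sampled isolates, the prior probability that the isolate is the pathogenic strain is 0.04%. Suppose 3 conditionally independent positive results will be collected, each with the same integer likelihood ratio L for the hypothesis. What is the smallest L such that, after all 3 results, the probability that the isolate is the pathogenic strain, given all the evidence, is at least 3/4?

Prior odds = 0.0004/0.9996 = 1/2499.
Target odds = 0.75/0.25 = 3.
Need L³ ≥ 3 ÷ (1/2499) = 7497.
19³ = 6859 < 7497 ≤ 8000 = 20³, so L = 20.

20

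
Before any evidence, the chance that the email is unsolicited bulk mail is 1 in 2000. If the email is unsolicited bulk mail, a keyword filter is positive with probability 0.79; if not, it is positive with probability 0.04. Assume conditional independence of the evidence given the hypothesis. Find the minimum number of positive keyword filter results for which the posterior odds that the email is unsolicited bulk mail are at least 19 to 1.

4

Prior odds = 0.0005/0.9995 = 1/1999.
Likelihood ratio of a positive = 0.79/0.04 = 19.75.
Target odds = 19.
Need (1/1999) × 19.75ⁿ ≥ 19, i.e. 19.75ⁿ ≥ 37981.
19.75³ = 7703.734375 falls short of 37981 but 19.75⁴ = 38950081/256 reaches it, so n = 4.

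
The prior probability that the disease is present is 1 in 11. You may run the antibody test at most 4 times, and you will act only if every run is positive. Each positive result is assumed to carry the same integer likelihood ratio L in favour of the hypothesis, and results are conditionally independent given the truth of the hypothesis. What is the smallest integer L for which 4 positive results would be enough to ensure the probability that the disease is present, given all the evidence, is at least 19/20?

4

Prior odds = (1/11)/(10/11) = 0.1.
Target odds = 0.95/0.05 = 19.
Need L⁴ ≥ 19 ÷ 0.1 = 190.
3⁴ = 81 < 190 ≤ 256 = 4⁴, so L = 4.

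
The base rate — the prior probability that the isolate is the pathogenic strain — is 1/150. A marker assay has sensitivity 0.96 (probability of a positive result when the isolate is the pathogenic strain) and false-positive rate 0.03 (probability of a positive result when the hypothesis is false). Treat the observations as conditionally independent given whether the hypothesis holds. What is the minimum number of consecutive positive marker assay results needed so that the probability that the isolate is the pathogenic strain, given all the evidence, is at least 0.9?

3

Prior odds = (1/150)/(149/150) = 1/149.
Likelihood ratio of a positive result = 0.96/0.03 = 32.
Target odds: 0.9 ÷ 0.1 = 9.
Need (1/149) × 32ⁿ ≥ 9, i.e. 32ⁿ ≥ 1341.
32² = 1024 falls short of 1341 but 32³ = 32768 reaches it, so n = 3.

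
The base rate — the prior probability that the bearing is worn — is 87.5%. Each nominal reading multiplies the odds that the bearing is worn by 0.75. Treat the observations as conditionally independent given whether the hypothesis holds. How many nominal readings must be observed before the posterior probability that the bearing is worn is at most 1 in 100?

23

Prior odds = 0.875/0.125 = 7.
Likelihood ratio per nominal reading = 0.75.
Target posterior odds = 0.01/0.99 = 1/99.
Need 7 × 0.75ⁿ ≤ 1/99, i.e. 0.75ⁿ ≤ 1/693.
0.75²² ≈0.00178381 is still above 1/693 but 0.75²³ ≈0.00133786 is at or below it, so n = 23.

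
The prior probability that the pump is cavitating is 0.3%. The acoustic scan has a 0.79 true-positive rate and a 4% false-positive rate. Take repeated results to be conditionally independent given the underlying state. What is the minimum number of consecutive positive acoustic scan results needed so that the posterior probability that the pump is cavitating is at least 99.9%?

5

Prior odds: 0.003 ÷ 0.997 = 3/997.
Likelihood ratio of a positive result = 0.79/0.04 = 19.75.
Target posterior odds = 0.999/0.001 = 999.
Need (3/997) × 19.75ⁿ ≥ 999, i.e. 19.75ⁿ ≥ 332001.
19.75⁴ = 38950081/256 falls short of 332001 but 19.75⁵ ≈3.00494e+06 reaches it, so n = 5.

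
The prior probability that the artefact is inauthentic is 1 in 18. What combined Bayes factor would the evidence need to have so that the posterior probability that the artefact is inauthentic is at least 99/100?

1683

Prior odds = (1/18)/(17/18) = 1/17.
Target odds = 0.99/0.01 = 99.
Required Bayes factor = 99 ÷ (1/17) = 1683.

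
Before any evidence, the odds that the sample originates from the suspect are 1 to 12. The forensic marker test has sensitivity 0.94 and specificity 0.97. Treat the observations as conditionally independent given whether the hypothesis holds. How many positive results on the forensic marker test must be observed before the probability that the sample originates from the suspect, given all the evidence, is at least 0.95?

Prior odds = 1/12.
False-positive rate = 1 − 0.97 = 0.03; likelihood ratio of a positive = 0.94/0.03 = 94/3.
Target posterior odds = 0.95/0.05 = 19.
Need (1/12) × (94/3)ⁿ ≥ 19, i.e. (94/3)ⁿ ≥ 228.
(94/3)¹ = 94/3 falls short of 228 but (94/3)² = 8836/9 reaches it, so n = 2.

2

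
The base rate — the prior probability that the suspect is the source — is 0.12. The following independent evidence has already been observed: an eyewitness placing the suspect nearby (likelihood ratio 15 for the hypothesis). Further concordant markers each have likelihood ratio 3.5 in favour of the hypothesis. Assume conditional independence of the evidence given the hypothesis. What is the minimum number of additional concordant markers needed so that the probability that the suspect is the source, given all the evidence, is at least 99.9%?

Prior odds = 0.12/0.88 = 3/22.
Bayes factor of the evidence already in hand = 15.
Odds after that evidence = (3/22) × 15 = 45/22.
Target odds = 0.999/0.001 = 999.
Need 3.5ⁿ ≥ 999 ÷ (45/22) = 488.4.
3.5⁴ = 150.0625 falls short of 488.4 but 3.5⁵ = 525.21875 reaches it, so n = 5.

5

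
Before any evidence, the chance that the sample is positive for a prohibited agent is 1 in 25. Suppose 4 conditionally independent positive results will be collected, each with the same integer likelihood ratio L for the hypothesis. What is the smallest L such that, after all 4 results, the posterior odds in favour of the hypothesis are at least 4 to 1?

4

Prior odds = 0.04/0.96 = 1/24.
Target odds = 4.
Need L⁴ ≥ 4 ÷ (1/24) = 96.
3⁴ = 81 < 96 ≤ 256 = 4⁴, so L = 4.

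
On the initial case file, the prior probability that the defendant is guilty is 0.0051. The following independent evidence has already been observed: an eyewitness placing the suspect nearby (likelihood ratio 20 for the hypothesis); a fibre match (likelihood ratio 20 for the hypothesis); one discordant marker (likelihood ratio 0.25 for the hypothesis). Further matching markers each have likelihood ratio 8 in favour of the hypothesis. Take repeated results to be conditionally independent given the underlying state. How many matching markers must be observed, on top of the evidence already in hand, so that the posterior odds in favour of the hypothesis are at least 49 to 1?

Prior odds = 0.0051/0.9949 = 51/9949.
Combined Bayes factor of the evidence already in hand = 20 × 20 × 0.25 = 100.
Odds after that evidence = (51/9949) × 100 = 5100/9949.
Target odds = 49.
Need 8ⁿ ≥ 49 ÷ (5100/9949) = 487501/5100.
8² = 64 falls short of 487501/5100 but 8³ = 512 reaches it, so n = 3.

3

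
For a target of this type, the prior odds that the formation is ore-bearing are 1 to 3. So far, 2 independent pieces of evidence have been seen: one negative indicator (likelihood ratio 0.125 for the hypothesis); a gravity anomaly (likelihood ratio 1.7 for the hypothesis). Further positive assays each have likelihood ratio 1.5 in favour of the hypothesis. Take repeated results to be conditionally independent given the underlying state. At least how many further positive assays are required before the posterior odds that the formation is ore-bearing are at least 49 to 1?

Prior odds = 1/3.
Combined Bayes factor of the evidence already in hand = 0.125 × 1.7 = 0.2125.
Odds after that evidence = (1/3) × 0.2125 = 17/240.
Target odds = 49.
Need 1.5ⁿ ≥ 49 ÷ (17/240) = 11760/17.
1.5¹⁶ = 43046721/65536 falls short of 11760/17 but 1.5¹⁷ = 129140163/131072 reaches it, so n = 17.

17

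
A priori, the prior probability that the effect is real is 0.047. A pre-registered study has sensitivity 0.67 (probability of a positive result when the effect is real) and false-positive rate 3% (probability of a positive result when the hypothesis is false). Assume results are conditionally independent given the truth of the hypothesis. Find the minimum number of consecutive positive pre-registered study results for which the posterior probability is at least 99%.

Prior odds: 0.047 ÷ 0.953 = 47/953.
Likelihood ratio of a positive result = 0.67/0.03 = 67/3.
Target odds: 0.99 ÷ 0.01 = 99.
Require (67/3)ⁿ ≥ 99 ÷ (47/953) = 94347/47.
(67/3)² = 4489/9 falls short of 94347/47 but (67/3)³ = 300763/27 reaches it, so n = 3.

3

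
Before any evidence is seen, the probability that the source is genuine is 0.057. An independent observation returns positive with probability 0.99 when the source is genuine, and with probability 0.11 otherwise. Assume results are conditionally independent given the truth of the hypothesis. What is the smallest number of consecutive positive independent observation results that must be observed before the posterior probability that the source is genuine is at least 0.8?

Prior odds = 0.057/0.943 = 57/943.
Likelihood ratio of a positive result = 0.99/0.11 = 9.
Target posterior odds = 0.8/0.2 = 4.
Need (57/943) × 9ⁿ ≥ 4, i.e. 9ⁿ ≥ 3772/57.
9¹ = 9 falls short of 3772/57 but 9² = 81 reaches it, so n = 2.

2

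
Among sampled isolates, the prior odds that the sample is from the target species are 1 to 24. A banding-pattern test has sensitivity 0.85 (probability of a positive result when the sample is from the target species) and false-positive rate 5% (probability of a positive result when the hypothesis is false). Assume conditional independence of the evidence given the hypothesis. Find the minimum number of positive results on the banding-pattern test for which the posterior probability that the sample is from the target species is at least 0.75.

Prior odds = 1/24.
Likelihood ratio of a positive result = 0.85/0.05 = 17.
Target odds: 0.75 ÷ 0.25 = 3.
Require 17ⁿ ≥ 3 ÷ (1/24) = 72.
17¹ = 17 falls short of 72 but 17² = 289 reaches it, so n = 2.

2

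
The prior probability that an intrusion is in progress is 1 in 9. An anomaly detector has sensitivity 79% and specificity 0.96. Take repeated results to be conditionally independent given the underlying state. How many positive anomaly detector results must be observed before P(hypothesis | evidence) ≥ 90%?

2

Prior odds = (1/9)/(8/9) = 0.125.
False-positive rate = 1 − 0.96 = 0.04; likelihood ratio of a positive = 0.79/0.04 = 19.75.
Target odds: 0.9 ÷ 0.1 = 9.
Need 0.125 × 19.75ⁿ ≥ 9, i.e. 19.75ⁿ ≥ 72.
19.75¹ = 19.75 falls short of 72 but 19.75² = 390.0625 reaches it, so n = 2.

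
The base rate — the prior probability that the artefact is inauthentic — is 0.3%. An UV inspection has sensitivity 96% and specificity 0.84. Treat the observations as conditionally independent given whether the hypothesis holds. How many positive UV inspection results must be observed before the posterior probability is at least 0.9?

5

Prior odds: 0.003 ÷ 0.997 = 3/997.
False-positive rate = 1 − 0.84 = 0.16; likelihood ratio of a positive = 0.96/0.16 = 6.
Target odds: 0.9 ÷ 0.1 = 9.
Require 6ⁿ ≥ 9 ÷ (3/997) = 2991.
6⁴ = 1296 falls short of 2991 but 6⁵ = 7776 reaches it, so n = 5.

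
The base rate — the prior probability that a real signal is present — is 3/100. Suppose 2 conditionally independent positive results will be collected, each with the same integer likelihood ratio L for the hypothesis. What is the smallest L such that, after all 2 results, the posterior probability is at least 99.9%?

180

Prior odds = 0.03/0.97 = 3/97.
Target odds = 0.999/0.001 = 999.
Need L² ≥ 999 ÷ (3/97) = 32301.
179² = 32041 < 32301 ≤ 32400 = 180², so L = 180.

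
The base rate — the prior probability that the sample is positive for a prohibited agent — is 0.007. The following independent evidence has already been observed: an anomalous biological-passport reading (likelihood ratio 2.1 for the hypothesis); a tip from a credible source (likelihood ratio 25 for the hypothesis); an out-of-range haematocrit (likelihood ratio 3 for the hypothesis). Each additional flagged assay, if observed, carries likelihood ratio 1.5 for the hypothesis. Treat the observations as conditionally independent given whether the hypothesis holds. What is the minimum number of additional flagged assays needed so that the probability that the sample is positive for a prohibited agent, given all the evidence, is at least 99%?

Prior odds = 0.007/0.993 = 7/993.
Combined Bayes factor of the evidence already in hand = 2.1 × 25 × 3 = 157.5.
Odds after that evidence = (7/993) × 157.5 = 735/662.
Target odds = 0.99/0.01 = 99.
Need 1.5ⁿ ≥ 99 ÷ (735/662) = 21846/245.
1.5¹¹ = 177147/2048 falls short of 21846/245 but 1.5¹² = 531441/4096 reaches it, so n = 12.

12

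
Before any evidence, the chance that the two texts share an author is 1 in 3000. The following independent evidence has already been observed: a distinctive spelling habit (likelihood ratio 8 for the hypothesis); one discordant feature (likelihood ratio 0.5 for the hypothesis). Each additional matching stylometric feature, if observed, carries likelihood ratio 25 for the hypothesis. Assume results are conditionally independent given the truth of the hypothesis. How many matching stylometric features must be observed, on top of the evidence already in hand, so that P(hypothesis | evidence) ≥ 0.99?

Prior odds = (1/3000)/(2999/3000) = 1/2999.
Combined Bayes factor of the evidence already in hand = 8 × 0.5 = 4.
Odds after that evidence = (1/2999) × 4 = 4/2999.
Target odds = 0.99/0.01 = 99.
Need 25ⁿ ≥ 99 ÷ (4/2999) = 74225.25.
25³ = 15625 falls short of 74225.25 but 25⁴ = 390625 reaches it, so n = 4.

4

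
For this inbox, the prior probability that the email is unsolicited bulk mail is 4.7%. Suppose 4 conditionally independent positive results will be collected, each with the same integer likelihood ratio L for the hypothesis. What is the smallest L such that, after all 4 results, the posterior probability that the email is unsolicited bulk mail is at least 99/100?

7

Prior odds = 0.047/0.953 = 47/953.
Target odds = 0.99/0.01 = 99.
Need L⁴ ≥ 99 ÷ (47/953) = 94347/47.
6⁴ = 1296 < 94347/47 ≤ 2401 = 7⁴, so L = 7.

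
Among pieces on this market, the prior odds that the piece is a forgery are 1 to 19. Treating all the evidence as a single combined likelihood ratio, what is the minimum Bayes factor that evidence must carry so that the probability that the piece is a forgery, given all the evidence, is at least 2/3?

38

Prior odds = 1/19.
Target odds = (2/3)/(1/3) = 2.
Required Bayes factor = 2 ÷ (1/19) = 38.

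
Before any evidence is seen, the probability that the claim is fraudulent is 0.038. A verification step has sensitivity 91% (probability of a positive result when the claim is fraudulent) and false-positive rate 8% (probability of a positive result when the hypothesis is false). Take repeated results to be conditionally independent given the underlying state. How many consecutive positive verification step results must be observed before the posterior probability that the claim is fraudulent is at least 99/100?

4

Prior odds = 0.038/0.962 = 19/481.
Likelihood ratio of a positive result = 0.91/0.08 = 11.375.
Target odds: 0.99 ÷ 0.01 = 99.
Need (19/481) × 11.375ⁿ ≥ 99, i.e. 11.375ⁿ ≥ 47619/19.
11.375³ = 753571/512 falls short of 47619/19 but 11.375⁴ = 68574961/4096 reaches it, so n = 4.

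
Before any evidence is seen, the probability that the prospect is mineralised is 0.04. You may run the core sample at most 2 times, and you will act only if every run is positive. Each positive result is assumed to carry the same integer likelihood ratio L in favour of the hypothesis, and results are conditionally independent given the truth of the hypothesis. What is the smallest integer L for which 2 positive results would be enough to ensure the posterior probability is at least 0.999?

Prior odds = 0.04/0.96 = 1/24.
Target odds = 0.999/0.001 = 999.
Need L² ≥ 999 ÷ (1/24) = 23976.
154² = 23716 < 23976 ≤ 24025 = 155², so L = 155.

155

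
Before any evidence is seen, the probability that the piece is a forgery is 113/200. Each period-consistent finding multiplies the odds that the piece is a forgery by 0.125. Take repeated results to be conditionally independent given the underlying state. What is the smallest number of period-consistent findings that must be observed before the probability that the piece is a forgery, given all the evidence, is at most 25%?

Prior odds = 0.565/0.435 = 113/87.
Likelihood ratio per period-consistent finding = 0.125.
Target odds: 0.25 ÷ 0.75 = 1/3.
Need (113/87) × 0.125ⁿ ≤ 1/3, i.e. 0.125ⁿ ≤ 29/113.
0.125¹ = 0.125, which is already at or below the required 29/113; so n = 1.

1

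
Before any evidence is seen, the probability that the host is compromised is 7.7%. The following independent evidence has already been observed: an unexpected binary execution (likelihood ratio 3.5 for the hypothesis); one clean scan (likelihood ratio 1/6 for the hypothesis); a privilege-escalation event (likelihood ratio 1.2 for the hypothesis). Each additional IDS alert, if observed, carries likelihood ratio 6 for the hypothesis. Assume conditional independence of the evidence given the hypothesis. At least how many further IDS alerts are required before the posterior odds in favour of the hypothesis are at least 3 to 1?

Prior odds = 0.077/0.923 = 77/923.
Combined Bayes factor of the evidence already in hand = 3.5 × (1/6) × 1.2 = 0.7.
Odds after that evidence = (77/923) × 0.7 = 539/9230.
Target odds = 3.
Need 6ⁿ ≥ 3 ÷ (539/9230) = 27690/539.
6² = 36 falls short of 27690/539 but 6³ = 216 reaches it, so n = 3.

3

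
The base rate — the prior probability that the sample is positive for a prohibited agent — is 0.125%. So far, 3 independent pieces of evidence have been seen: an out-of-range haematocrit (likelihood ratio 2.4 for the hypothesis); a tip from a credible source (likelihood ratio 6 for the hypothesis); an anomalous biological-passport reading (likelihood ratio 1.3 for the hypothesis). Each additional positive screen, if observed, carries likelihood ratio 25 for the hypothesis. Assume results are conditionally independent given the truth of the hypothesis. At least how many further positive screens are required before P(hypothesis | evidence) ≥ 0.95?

Prior odds = 0.00125/0.99875 = 1/799.
Combined Bayes factor of the evidence already in hand = 2.4 × 6 × 1.3 = 18.72.
Odds after that evidence = (1/799) × 18.72 = 468/19975.
Target odds = 0.95/0.05 = 19.
Need 25ⁿ ≥ 19 ÷ (468/19975) = 379525/468.
25² = 625 falls short of 379525/468 but 25³ = 15625 reaches it, so n = 3.

3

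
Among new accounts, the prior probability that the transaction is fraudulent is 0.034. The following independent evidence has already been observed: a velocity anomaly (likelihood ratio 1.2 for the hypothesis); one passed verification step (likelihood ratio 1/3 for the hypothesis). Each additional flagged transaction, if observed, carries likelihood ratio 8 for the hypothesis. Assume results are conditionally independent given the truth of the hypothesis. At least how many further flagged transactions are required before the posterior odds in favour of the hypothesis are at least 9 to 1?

4

Prior odds = 0.034/0.966 = 17/483.
Combined Bayes factor of the evidence already in hand = 1.2 × (1/3) = 0.4.
Odds after that evidence = (17/483) × 0.4 = 34/2415.
Target odds = 9.
Need 8ⁿ ≥ 9 ÷ (34/2415) = 21735/34.
8³ = 512 falls short of 21735/34 but 8⁴ = 4096 reaches it, so n = 4.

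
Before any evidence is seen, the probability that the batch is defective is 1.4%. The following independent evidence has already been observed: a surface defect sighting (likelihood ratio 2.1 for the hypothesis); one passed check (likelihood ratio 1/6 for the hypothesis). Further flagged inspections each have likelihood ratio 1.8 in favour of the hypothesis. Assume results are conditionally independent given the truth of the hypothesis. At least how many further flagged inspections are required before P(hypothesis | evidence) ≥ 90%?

13

Prior odds = 0.014/0.986 = 7/493.
Combined Bayes factor of the evidence already in hand = 2.1 × (1/6) = 0.35.
Odds after that evidence = (7/493) × 0.35 = 49/9860.
Target odds = 0.9/0.1 = 9.
Need 1.8ⁿ ≥ 9 ÷ (49/9860) = 88740/49.
1.8¹² ≈1156.83 falls short of 88740/49 but 1.8¹³ ≈2082.3 reaches it, so n = 13.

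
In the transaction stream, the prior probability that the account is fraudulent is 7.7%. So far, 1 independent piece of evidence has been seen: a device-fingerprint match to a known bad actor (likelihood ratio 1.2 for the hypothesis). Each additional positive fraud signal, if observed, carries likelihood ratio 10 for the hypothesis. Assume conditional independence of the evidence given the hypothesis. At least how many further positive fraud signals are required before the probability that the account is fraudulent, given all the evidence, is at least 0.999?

Prior odds = 0.077/0.923 = 77/923.
Bayes factor of the evidence already in hand = 1.2.
Odds after that evidence = (77/923) × 1.2 = 462/4615.
Target odds = 0.999/0.001 = 999.
Need 10ⁿ ≥ 999 ÷ (462/4615) = 1536795/154.
10³ = 1000 falls short of 1536795/154 but 10⁴ = 10000 reaches it, so n = 4.

4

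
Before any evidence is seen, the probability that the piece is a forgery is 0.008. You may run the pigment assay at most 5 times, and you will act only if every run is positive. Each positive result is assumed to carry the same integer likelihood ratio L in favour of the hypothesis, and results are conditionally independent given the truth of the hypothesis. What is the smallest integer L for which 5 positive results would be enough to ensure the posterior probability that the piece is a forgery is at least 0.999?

11

Prior odds = 0.008/0.992 = 1/124.
Target odds = 0.999/0.001 = 999.
Need L⁵ ≥ 999 ÷ (1/124) = 123876.
10⁵ = 100000 < 123876 ≤ 161051 = 11⁵, so L = 11.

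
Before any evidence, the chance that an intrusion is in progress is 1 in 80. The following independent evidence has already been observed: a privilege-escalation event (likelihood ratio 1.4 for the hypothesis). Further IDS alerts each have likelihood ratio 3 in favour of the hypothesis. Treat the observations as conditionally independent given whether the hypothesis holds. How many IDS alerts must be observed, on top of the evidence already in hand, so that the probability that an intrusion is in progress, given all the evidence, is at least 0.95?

7

Prior odds = 0.0125/0.9875 = 1/79.
Bayes factor of the evidence already in hand = 1.4.
Odds after that evidence = (1/79) × 1.4 = 7/395.
Target odds = 0.95/0.05 = 19.
Need 3ⁿ ≥ 19 ÷ (7/395) = 7505/7.
3⁶ = 729 falls short of 7505/7 but 3⁷ = 2187 reaches it, so n = 7.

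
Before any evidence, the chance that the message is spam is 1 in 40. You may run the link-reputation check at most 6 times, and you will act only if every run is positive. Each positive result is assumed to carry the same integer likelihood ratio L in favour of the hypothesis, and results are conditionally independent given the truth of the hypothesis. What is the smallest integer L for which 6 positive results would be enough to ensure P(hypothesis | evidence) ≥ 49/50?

4

Prior odds = 0.025/0.975 = 1/39.
Target odds = 0.98/0.02 = 49.
Need L⁶ ≥ 49 ÷ (1/39) = 1911.
3⁶ = 729 < 1911 ≤ 4096 = 4⁶, so L = 4.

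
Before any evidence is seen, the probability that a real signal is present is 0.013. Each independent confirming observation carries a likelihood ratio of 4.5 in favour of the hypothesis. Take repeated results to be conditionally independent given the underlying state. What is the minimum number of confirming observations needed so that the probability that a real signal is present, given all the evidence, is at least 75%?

4

Prior odds: 0.013 ÷ 0.987 = 13/987.
Likelihood ratio per confirming observation = 4.5.
Target posterior odds = 0.75/0.25 = 3.
Require 4.5ⁿ ≥ 3 ÷ (13/987) = 2961/13.
4.5³ = 91.125 falls short of 2961/13 but 4.5⁴ = 410.0625 reaches it, so n = 4.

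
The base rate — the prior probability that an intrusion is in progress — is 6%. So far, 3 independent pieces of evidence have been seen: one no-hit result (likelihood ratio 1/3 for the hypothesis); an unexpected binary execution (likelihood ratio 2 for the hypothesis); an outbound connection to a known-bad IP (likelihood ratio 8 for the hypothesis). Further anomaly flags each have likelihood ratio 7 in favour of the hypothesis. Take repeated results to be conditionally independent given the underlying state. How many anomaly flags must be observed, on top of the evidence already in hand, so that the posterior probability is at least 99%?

Prior odds = 0.06/0.94 = 3/47.
Combined Bayes factor of the evidence already in hand = (1/3) × 2 × 8 = 16/3.
Odds after that evidence = (3/47) × 16/3 = 16/47.
Target odds = 0.99/0.01 = 99.
Need 7ⁿ ≥ 99 ÷ (16/47) = 290.8125.
7² = 49 falls short of 290.8125 but 7³ = 343 reaches it, so n = 3.

3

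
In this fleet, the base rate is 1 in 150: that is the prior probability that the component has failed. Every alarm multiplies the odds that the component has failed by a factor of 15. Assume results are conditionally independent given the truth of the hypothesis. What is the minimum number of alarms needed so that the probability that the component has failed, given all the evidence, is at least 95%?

Prior odds = (1/150)/(149/150) = 1/149.
Likelihood ratio per alarm = 15.
Target odds: 0.95 ÷ 0.05 = 19.
Need (1/149) × 15ⁿ ≥ 19, i.e. 15ⁿ ≥ 2831.
15² = 225 falls short of 2831 but 15³ = 3375 reaches it, so n = 3.

3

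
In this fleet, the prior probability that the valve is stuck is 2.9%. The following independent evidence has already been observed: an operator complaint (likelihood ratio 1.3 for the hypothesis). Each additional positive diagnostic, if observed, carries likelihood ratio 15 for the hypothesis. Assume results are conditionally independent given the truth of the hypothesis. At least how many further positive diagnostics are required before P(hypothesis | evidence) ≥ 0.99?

3

Prior odds = 0.029/0.971 = 29/971.
Bayes factor of the evidence already in hand = 1.3.
Odds after that evidence = (29/971) × 1.3 = 377/9710.
Target odds = 0.99/0.01 = 99.
Need 15ⁿ ≥ 99 ÷ (377/9710) = 961290/377.
15² = 225 falls short of 961290/377 but 15³ = 3375 reaches it, so n = 3.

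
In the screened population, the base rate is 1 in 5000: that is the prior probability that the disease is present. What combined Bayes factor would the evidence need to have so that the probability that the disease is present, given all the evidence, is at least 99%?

494901

Prior odds = 0.0002/0.9998 = 1/4999.
Target odds = 0.99/0.01 = 99.
Required Bayes factor = 99 ÷ (1/4999) = 494901.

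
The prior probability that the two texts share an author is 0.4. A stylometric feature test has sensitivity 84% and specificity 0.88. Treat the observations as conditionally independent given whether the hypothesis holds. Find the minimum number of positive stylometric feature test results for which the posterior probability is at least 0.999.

4

Prior odds = 0.4/0.6 = 2/3.
False-positive rate = 1 − 0.88 = 0.12; likelihood ratio of a positive = 0.84/0.12 = 7.
Target posterior odds = 0.999/0.001 = 999.
Require 7ⁿ ≥ 999 ÷ (2/3) = 1498.5.
7³ = 343 falls short of 1498.5 but 7⁴ = 2401 reaches it, so n = 4.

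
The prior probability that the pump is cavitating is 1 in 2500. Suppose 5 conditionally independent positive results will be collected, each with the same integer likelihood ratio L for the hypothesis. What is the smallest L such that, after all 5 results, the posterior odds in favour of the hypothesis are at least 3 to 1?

Prior odds = 0.0004/0.9996 = 1/2499.
Target odds = 3.
Need L⁵ ≥ 3 ÷ (1/2499) = 7497.
5⁵ = 3125 < 7497 ≤ 7776 = 6⁵, so L = 6.

6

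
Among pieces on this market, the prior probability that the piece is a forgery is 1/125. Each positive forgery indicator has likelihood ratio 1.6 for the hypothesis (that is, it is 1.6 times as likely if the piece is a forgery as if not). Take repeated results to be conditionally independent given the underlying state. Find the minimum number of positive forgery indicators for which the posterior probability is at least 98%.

19

Prior odds = 0.008/0.992 = 1/124.
Likelihood ratio per positive forgery indicator = 1.6.
Target posterior odds = 0.98/0.02 = 49.
Need (1/124) × 1.6ⁿ ≥ 49, i.e. 1.6ⁿ ≥ 6076.
1.6¹⁸ ≈4722.37 falls short of 6076 but 1.6¹⁹ ≈7555.79 reaches it, so n = 19.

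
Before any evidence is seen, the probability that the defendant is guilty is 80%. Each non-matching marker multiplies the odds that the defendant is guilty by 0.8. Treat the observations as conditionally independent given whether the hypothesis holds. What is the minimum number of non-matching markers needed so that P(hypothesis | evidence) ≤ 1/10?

17

Prior odds: 0.8 ÷ 0.2 = 4.
Likelihood ratio per non-matching marker = 0.8.
Target posterior odds = 0.1/0.9 = 1/9.
Require 0.8ⁿ ≤ 1/9 ÷ 4 = 1/36.
0.8¹⁶ ≈0.0281475 is still above 1/36 but 0.8¹⁷ ≈0.022518 is at or below it, so n = 17.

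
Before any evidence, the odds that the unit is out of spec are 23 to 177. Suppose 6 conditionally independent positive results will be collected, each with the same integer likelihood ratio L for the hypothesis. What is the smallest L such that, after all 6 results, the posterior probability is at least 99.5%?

4

Prior odds = 23/177.
Target odds = 0.995/0.005 = 199.
Need L⁶ ≥ 199 ÷ (23/177) = 35223/23.
3⁶ = 729 < 35223/23 ≤ 4096 = 4⁶, so L = 4.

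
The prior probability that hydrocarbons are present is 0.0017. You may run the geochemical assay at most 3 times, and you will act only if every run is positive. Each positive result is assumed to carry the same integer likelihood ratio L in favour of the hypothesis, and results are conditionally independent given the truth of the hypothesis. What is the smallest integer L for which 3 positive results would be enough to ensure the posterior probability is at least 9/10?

Prior odds = 0.0017/0.9983 = 17/9983.
Target odds = 0.9/0.1 = 9.
Need L³ ≥ 9 ÷ (17/9983) = 89847/17.
17³ = 4913 < 89847/17 ≤ 5832 = 18³, so L = 18.

18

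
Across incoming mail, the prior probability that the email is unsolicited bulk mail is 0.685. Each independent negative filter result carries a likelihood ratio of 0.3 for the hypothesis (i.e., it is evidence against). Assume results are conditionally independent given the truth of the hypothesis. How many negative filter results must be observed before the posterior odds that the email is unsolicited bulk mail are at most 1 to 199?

Prior odds: 0.685 ÷ 0.315 = 137/63.
Likelihood ratio per negative filter result = 0.3.
Target odds = 1/199.
Require 0.3ⁿ ≤ 1/199 ÷ (137/63) = 63/27263.
0.3⁵ = 243/100000 is still above 63/27263 but 0.3⁶ = 729/1000000 is at or below it, so n = 6.

6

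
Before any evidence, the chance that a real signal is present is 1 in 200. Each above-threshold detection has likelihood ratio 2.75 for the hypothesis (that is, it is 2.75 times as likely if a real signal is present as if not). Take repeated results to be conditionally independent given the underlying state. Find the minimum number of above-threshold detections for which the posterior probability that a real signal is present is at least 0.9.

8

Prior odds: 0.005 ÷ 0.995 = 1/199.
Likelihood ratio per above-threshold detection = 2.75.
Target posterior odds = 0.9/0.1 = 9.
Require 2.75ⁿ ≥ 9 ÷ (1/199) = 1791.
2.75⁷ = 19487171/16384 falls short of 1791 but 2.75⁸ = 214358881/65536 reaches it, so n = 8.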